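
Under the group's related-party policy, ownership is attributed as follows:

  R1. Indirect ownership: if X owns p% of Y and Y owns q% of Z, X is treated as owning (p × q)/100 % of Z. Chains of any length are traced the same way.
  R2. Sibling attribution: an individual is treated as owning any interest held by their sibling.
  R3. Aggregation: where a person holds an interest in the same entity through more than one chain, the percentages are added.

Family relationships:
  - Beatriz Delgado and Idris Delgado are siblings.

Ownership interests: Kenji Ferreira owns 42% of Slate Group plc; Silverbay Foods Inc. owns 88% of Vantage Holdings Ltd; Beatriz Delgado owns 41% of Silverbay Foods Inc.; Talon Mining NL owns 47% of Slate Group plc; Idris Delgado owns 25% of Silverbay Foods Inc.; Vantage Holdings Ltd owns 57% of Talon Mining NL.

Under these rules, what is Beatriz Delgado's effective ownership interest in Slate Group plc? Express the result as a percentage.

15.559632%

By sibling attribution (R2), Beatriz Delgado is treated as also owning Idris Delgado's interest in Silverbay Foods Inc, giving 41% + 25% = 66%.
Chain via Silverbay Foods Inc. → Vantage Holdings Ltd → Talon Mining NL (R1): 66% × 88% × 57% × 47% = 15.559632% of Slate Group plc.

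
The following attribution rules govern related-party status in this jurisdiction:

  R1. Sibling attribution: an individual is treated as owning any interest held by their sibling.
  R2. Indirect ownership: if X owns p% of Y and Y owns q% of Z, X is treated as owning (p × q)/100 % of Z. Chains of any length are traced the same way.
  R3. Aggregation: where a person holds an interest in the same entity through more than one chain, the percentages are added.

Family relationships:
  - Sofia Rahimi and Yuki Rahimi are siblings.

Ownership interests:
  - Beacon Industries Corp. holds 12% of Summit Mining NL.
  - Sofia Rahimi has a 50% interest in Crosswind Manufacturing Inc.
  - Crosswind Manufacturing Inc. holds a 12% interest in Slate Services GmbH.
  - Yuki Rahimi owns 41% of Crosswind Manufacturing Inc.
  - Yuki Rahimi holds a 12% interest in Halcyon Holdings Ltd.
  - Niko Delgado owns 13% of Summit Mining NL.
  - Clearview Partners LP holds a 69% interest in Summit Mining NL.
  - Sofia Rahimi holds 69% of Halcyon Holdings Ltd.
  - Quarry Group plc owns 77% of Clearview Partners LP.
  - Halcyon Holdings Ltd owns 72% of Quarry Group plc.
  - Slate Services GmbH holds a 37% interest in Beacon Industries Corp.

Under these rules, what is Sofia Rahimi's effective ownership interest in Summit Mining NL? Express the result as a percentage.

By sibling attribution (R1), Sofia Rahimi is treated as also owning Yuki Rahimi's interest in Crosswind Manufacturing Inc, giving 50% + 41% = 91%.
By sibling attribution (R1), Sofia Rahimi is treated as also owning Yuki Rahimi's interest in Halcyon Holdings Ltd, giving 69% + 12% = 81%.
Chain via Crosswind Manufacturing Inc. → Slate Services GmbH → Beacon Industries Corp. (R2): 91% × 12% × 37% × 12% = 0.484848% of Summit Mining NL.
Chain via Halcyon Holdings Ltd → Quarry Group plc → Clearview Partners LP (R2): 81% × 72% × 77% × 69% = 30.985416% of Summit Mining NL.
Aggregating (R3): 0.484848% + 30.985416% = 31.470264%.

31.470264%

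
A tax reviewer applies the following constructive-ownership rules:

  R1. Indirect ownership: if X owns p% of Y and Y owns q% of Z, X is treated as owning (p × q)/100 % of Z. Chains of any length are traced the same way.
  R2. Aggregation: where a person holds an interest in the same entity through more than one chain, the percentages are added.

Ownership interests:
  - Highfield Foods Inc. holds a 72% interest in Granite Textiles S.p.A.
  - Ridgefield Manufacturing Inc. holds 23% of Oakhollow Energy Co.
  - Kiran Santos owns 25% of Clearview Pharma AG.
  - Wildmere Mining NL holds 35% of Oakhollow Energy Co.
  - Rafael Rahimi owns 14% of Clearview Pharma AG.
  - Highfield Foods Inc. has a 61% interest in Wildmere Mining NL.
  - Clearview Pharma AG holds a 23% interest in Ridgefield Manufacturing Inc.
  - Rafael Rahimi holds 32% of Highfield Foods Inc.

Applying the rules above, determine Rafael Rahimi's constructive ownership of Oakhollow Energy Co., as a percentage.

7.5726%

Chain via Highfield Foods Inc. → Wildmere Mining NL (R1): 32% × 61% × 35% = 6.832% of Oakhollow Energy Co.
Chain via Clearview Pharma AG → Ridgefield Manufacturing Inc. (R1): 14% × 23% × 23% = 0.7406% of Oakhollow Energy Co.
Aggregating (R2): 6.832% + 0.7406% = 7.5726%.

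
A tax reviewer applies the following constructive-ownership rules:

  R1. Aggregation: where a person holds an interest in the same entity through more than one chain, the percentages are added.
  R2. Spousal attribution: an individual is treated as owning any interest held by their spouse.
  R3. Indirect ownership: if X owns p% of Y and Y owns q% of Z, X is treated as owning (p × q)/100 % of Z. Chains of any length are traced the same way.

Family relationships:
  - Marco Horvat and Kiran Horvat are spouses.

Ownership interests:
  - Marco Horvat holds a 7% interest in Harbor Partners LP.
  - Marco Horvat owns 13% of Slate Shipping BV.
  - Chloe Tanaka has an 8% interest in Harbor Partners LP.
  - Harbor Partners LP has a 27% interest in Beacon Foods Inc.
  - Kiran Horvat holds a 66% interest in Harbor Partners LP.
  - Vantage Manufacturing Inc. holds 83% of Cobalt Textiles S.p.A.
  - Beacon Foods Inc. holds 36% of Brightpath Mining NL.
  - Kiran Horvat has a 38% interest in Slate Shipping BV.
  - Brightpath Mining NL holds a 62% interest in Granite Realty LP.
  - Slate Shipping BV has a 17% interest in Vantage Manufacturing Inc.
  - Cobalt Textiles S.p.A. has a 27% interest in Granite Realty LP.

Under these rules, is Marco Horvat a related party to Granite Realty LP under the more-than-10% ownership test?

By spousal attribution (R2), Marco Horvat is treated as also owning Kiran Horvat's interest in Harbor Partners LP, giving 7% + 66% = 73%.
By spousal attribution (R2), Marco Horvat is treated as also owning Kiran Horvat's interest in Slate Shipping BV, giving 13% + 38% = 51%.
Chain via Harbor Partners LP → Beacon Foods Inc. → Brightpath Mining NL (R3): 73% × 27% × 36% × 62% = 4.399272% of Granite Realty LP.
Chain via Slate Shipping BV → Vantage Manufacturing Inc. → Cobalt Textiles S.p.A. (R3): 51% × 17% × 83% × 27% = 1.942947% of Granite Realty LP.
Aggregating (R1): 4.399272% + 1.942947% = 6.342219%.
6.342219% does not exceed the 10% threshold, so Marco is not a related party to Granite Realty LP.

No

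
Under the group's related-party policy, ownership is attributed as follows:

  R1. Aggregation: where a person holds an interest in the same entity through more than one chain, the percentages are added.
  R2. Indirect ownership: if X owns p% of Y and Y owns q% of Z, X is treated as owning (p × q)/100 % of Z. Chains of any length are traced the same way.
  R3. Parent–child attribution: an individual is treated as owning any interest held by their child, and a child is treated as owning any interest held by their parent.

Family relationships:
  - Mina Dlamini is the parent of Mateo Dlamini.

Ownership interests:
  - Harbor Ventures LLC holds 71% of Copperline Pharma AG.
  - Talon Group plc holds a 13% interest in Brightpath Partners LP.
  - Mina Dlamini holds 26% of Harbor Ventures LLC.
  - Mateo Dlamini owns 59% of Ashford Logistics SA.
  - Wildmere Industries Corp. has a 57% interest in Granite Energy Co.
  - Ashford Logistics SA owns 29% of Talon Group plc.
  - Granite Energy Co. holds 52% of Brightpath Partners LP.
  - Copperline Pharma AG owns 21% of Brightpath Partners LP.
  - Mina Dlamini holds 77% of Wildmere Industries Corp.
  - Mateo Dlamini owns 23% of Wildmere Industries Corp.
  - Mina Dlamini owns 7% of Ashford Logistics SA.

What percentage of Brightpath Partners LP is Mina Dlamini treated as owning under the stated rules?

36.0048%

By parent–child attribution (R3), Mina Dlamini is treated as also owning Mateo Dlamini's interest in Ashford Logistics SA, giving 7% + 59% = 66%.
By parent–child attribution (R3), Mina Dlamini is treated as also owning Mateo Dlamini's interest in Wildmere Industries Corp, giving 77% + 23% = 100%.
Chain via Harbor Ventures LLC → Copperline Pharma AG (R2): 26% × 71% × 21% = 3.8766% of Brightpath Partners LP.
Chain via Ashford Logistics SA → Talon Group plc (R2): 66% × 29% × 13% = 2.4882% of Brightpath Partners LP.
Chain via Wildmere Industries Corp. → Granite Energy Co. (R2): 100% × 57% × 52% = 29.64% of Brightpath Partners LP.
Aggregating (R1): 3.8766% + 2.4882% + 29.64% = 36.0048%.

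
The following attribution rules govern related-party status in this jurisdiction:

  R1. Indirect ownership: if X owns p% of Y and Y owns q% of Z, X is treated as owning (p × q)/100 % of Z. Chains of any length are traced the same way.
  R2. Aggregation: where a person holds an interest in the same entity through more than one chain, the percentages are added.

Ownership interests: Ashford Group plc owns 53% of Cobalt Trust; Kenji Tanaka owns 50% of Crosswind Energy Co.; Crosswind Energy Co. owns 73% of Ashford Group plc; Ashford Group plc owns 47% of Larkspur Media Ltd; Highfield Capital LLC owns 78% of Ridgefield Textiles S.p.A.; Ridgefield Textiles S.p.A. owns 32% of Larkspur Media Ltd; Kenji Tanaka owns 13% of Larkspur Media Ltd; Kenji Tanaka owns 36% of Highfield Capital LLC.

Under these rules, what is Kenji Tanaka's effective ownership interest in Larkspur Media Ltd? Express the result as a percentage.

Chain via Highfield Capital LLC → Ridgefield Textiles S.p.A. (R1): 36% × 78% × 32% = 8.9856% of Larkspur Media Ltd.
Chain via Crosswind Energy Co. → Ashford Group plc (R1): 50% × 73% × 47% = 17.155% of Larkspur Media Ltd.
Direct interest in Larkspur Media Ltd: 13%.
Aggregating (R2): 8.9856% + 17.155% + 13% = 39.1406%.

39.1406%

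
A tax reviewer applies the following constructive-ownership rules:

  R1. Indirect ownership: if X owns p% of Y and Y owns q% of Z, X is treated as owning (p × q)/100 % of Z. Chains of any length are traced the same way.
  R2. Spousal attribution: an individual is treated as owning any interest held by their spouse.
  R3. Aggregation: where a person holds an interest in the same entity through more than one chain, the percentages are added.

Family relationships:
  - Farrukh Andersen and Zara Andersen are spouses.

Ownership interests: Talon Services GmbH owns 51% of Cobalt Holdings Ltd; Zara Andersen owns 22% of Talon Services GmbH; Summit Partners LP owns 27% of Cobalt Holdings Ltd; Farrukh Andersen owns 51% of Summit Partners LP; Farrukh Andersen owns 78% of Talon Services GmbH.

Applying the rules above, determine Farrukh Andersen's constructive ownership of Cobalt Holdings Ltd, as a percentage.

64.77%

By spousal attribution (R2), Farrukh Andersen is treated as also owning Zara Andersen's interest in Talon Services GmbH, giving 78% + 22% = 100%.
Chain via Talon Services GmbH (R1): 100% × 51% = 51% of Cobalt Holdings Ltd.
Chain via Summit Partners LP (R1): 51% × 27% = 13.77% of Cobalt Holdings Ltd.
Aggregating (R3): 51% + 13.77% = 64.77%.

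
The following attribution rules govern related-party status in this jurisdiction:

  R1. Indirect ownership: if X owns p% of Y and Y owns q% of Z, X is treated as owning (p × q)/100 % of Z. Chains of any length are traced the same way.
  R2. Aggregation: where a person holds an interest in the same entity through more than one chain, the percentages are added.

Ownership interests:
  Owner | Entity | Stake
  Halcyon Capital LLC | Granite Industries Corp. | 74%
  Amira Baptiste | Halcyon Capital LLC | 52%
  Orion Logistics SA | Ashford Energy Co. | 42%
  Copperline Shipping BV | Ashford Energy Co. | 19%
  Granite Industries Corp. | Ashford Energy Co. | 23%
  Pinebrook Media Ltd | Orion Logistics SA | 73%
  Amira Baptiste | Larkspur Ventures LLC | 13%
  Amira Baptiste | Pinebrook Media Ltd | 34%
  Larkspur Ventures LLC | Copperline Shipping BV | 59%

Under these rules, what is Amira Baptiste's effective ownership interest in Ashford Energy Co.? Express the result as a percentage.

Chain via Larkspur Ventures LLC → Copperline Shipping BV (R1): 13% × 59% × 19% = 1.4573% of Ashford Energy Co.
Chain via Halcyon Capital LLC → Granite Industries Corp. (R1): 52% × 74% × 23% = 8.8504% of Ashford Energy Co.
Chain via Pinebrook Media Ltd → Orion Logistics SA (R1): 34% × 73% × 42% = 10.4244% of Ashford Energy Co.
Aggregating (R2): 1.4573% + 8.8504% + 10.4244% = 20.7321%.

20.7321%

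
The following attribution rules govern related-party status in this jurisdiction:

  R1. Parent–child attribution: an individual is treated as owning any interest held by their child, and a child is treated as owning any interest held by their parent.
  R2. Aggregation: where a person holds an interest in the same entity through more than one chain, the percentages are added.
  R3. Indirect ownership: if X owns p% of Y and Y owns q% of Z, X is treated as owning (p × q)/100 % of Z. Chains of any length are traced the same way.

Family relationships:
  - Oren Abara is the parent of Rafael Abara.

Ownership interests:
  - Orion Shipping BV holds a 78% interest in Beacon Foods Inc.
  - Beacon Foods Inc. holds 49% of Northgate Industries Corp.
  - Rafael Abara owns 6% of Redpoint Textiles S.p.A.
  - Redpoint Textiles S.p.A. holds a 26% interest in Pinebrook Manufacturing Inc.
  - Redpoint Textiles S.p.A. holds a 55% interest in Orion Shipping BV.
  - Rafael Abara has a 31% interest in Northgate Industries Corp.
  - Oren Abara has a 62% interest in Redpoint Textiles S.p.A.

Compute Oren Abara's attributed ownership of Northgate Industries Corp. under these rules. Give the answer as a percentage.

45.29428%

By parent–child attribution (R1), Oren Abara is treated as also owning Rafael Abara's interest in Redpoint Textiles S.p.A, giving 62% + 6% = 68%.
By parent–child attribution (R1), Oren Abara is treated as owning Rafael Abara's 31% interest in Northgate Industries Corp.
Chain via Redpoint Textiles S.p.A. → Orion Shipping BV → Beacon Foods Inc. (R3): 68% × 55% × 78% × 49% = 14.29428% of Northgate Industries Corp.
Direct interest in Northgate Industries Corp: 31%.
Aggregating (R2): 14.29428% + 31% = 45.29428%.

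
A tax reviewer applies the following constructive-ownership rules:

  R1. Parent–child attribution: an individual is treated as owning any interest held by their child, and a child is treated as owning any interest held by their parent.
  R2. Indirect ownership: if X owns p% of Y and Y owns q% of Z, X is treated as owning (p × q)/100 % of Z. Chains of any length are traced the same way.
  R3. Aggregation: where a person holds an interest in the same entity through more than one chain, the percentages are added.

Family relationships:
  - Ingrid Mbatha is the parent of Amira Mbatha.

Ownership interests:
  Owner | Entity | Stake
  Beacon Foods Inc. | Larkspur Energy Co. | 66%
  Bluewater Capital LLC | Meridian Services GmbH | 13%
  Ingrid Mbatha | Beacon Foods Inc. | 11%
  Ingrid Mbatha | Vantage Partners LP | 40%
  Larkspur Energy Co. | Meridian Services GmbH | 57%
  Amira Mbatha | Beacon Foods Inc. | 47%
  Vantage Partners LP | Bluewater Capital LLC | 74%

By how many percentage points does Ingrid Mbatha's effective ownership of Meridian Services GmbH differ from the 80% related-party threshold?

54.3324

By parent–child attribution (R1), Ingrid Mbatha is treated as also owning Amira Mbatha's interest in Beacon Foods Inc, giving 11% + 47% = 58%.
Chain via Beacon Foods Inc. → Larkspur Energy Co. (R2): 58% × 66% × 57% = 21.8196% of Meridian Services GmbH.
Chain via Vantage Partners LP → Bluewater Capital LLC (R2): 40% × 74% × 13% = 3.848% of Meridian Services GmbH.
Aggregating (R3): 21.8196% + 3.848% = 25.6676%.
25.6676% falls short of the 80% threshold by 54.3324 percentage points.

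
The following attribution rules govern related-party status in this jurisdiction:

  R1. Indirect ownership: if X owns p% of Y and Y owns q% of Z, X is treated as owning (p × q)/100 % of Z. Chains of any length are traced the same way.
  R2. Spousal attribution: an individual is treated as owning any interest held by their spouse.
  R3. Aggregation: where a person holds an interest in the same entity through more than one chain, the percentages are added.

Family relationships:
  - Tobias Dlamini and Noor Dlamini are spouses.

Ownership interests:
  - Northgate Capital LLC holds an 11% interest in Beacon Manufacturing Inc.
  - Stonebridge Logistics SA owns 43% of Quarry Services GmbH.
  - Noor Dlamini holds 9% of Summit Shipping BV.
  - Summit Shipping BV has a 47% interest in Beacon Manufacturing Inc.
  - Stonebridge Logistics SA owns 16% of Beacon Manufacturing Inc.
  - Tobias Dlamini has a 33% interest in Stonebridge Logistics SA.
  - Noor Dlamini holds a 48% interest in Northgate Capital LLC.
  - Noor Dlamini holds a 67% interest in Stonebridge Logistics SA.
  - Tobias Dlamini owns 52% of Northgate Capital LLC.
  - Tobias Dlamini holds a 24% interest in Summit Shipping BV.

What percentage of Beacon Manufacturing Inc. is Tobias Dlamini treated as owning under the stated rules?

By spousal attribution (R2), Tobias Dlamini is treated as also owning Noor Dlamini's interest in Summit Shipping BV, giving 24% + 9% = 33%.
By spousal attribution (R2), Tobias Dlamini is treated as also owning Noor Dlamini's interest in Northgate Capital LLC, giving 52% + 48% = 100%.
By spousal attribution (R2), Tobias Dlamini is treated as also owning Noor Dlamini's interest in Stonebridge Logistics SA, giving 33% + 67% = 100%.
Chain via Summit Shipping BV (R1): 33% × 47% = 15.51% of Beacon Manufacturing Inc.
Chain via Northgate Capital LLC (R1): 100% × 11% = 11% of Beacon Manufacturing Inc.
Chain via Stonebridge Logistics SA (R1): 100% × 16% = 16% of Beacon Manufacturing Inc.
Aggregating (R3): 15.51% + 11% + 16% = 42.51%.

42.51%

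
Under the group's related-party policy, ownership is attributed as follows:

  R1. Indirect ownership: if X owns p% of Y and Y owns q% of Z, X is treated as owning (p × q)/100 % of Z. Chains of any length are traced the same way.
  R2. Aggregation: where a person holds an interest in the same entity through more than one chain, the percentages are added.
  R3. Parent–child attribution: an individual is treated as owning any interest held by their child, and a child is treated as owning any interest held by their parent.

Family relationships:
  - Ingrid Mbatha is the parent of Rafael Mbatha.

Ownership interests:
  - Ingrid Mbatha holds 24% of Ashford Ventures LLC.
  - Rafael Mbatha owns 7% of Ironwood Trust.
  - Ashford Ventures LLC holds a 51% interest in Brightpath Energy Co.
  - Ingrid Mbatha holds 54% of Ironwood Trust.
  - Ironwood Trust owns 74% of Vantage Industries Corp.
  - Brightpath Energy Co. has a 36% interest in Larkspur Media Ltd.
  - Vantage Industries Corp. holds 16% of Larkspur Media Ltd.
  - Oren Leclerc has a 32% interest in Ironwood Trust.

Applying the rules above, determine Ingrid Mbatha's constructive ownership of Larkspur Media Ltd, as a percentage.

By parent–child attribution (R3), Ingrid Mbatha is treated as also owning Rafael Mbatha's interest in Ironwood Trust, giving 54% + 7% = 61%.
Chain via Ironwood Trust → Vantage Industries Corp. (R1): 61% × 74% × 16% = 7.2224% of Larkspur Media Ltd.
Chain via Ashford Ventures LLC → Brightpath Energy Co. (R1): 24% × 51% × 36% = 4.4064% of Larkspur Media Ltd.
Aggregating (R2): 7.2224% + 4.4064% = 11.6288%.

11.6288%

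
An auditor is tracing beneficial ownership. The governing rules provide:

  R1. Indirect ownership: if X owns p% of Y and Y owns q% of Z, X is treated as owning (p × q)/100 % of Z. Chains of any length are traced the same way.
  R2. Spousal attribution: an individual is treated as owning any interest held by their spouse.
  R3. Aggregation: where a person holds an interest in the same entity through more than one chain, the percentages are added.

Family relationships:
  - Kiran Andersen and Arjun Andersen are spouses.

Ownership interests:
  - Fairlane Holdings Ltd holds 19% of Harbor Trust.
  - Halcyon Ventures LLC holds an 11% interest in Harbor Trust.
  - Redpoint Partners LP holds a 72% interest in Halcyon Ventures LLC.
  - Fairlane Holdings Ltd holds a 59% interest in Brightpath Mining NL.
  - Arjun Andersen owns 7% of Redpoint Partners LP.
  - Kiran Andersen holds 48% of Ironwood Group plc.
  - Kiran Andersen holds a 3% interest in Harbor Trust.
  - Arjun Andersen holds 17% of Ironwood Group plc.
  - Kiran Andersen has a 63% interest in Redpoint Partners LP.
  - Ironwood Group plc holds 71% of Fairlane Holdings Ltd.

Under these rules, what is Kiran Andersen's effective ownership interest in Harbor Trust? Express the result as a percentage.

By spousal attribution (R2), Kiran Andersen is treated as also owning Arjun Andersen's interest in Ironwood Group plc, giving 48% + 17% = 65%.
By spousal attribution (R2), Kiran Andersen is treated as also owning Arjun Andersen's interest in Redpoint Partners LP, giving 63% + 7% = 70%.
Chain via Ironwood Group plc → Fairlane Holdings Ltd (R1): 65% × 71% × 19% = 8.7685% of Harbor Trust.
Chain via Redpoint Partners LP → Halcyon Ventures LLC (R1): 70% × 72% × 11% = 5.544% of Harbor Trust.
Direct interest in Harbor Trust: 3%.
Aggregating (R3): 8.7685% + 5.544% + 3% = 17.3125%.

17.3125%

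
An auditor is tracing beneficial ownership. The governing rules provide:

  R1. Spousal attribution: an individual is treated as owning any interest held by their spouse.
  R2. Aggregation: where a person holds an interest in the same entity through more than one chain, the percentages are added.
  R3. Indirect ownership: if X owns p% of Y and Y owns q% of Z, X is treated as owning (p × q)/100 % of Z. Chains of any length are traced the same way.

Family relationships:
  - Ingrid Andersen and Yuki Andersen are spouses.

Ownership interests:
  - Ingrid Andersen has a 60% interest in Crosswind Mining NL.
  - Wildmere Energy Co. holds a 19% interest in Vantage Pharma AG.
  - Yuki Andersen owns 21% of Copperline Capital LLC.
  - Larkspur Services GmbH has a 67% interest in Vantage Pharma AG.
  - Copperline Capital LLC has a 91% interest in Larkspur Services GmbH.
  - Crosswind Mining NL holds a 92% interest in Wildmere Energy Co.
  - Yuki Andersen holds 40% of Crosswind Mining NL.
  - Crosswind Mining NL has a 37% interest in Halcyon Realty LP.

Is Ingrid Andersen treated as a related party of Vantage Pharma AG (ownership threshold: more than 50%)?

By spousal attribution (R1), Ingrid Andersen is treated as also owning Yuki Andersen's interest in Crosswind Mining NL, giving 60% + 40% = 100%.
By spousal attribution (R1), Ingrid Andersen is treated as owning Yuki Andersen's 21% interest in Copperline Capital LLC.
Chain via Crosswind Mining NL → Wildmere Energy Co. (R3): 100% × 92% × 19% = 17.48% of Vantage Pharma AG.
Chain via Copperline Capital LLC → Larkspur Services GmbH (R3): 21% × 91% × 67% = 12.8037% of Vantage Pharma AG.
Aggregating (R2): 17.48% + 12.8037% = 30.2837%.
30.2837% does not exceed the 50% threshold, so Ingrid is not a related party to Vantage Pharma AG.

No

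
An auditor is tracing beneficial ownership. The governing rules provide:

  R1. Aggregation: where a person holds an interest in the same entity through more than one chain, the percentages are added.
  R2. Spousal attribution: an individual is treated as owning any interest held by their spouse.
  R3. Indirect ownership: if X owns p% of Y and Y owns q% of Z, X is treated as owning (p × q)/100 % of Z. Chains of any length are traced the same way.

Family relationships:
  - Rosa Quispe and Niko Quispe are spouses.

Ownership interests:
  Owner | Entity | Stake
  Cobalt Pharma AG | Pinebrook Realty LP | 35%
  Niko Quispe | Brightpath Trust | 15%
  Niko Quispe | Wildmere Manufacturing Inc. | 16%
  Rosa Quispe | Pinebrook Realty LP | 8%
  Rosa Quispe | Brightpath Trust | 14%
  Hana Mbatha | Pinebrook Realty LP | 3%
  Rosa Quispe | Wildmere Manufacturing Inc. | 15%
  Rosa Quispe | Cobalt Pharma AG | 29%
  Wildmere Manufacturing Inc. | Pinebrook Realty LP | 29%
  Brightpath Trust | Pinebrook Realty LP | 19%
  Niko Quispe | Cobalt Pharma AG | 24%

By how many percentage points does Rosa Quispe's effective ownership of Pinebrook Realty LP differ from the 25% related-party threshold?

By spousal attribution (R2), Rosa Quispe is treated as also owning Niko Quispe's interest in Wildmere Manufacturing Inc, giving 15% + 16% = 31%.
By spousal attribution (R2), Rosa Quispe is treated as also owning Niko Quispe's interest in Brightpath Trust, giving 14% + 15% = 29%.
By spousal attribution (R2), Rosa Quispe is treated as also owning Niko Quispe's interest in Cobalt Pharma AG, giving 29% + 24% = 53%.
Chain via Wildmere Manufacturing Inc. (R3): 31% × 29% = 8.99% of Pinebrook Realty LP.
Chain via Brightpath Trust (R3): 29% × 19% = 5.51% of Pinebrook Realty LP.
Chain via Cobalt Pharma AG (R3): 53% × 35% = 18.55% of Pinebrook Realty LP.
Direct interest in Pinebrook Realty LP: 8%.
Aggregating (R1): 8.99% + 5.51% + 18.55% + 8% = 41.05%.
41.05% exceeds the 25% threshold by 16.05 percentage points.

16.05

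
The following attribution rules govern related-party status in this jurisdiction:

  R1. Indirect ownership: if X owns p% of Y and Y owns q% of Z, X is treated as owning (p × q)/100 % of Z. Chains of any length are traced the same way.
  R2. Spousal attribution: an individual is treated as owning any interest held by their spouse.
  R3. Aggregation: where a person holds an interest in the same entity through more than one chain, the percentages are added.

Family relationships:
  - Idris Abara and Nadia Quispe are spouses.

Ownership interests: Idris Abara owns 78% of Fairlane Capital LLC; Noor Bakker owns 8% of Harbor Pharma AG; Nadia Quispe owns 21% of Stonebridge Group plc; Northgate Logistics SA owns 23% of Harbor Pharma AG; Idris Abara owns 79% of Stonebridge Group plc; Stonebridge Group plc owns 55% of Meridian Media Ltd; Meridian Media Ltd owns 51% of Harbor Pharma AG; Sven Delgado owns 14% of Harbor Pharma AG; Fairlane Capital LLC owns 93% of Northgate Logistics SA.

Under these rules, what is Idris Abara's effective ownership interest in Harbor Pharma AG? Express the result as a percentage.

44.7342%

By spousal attribution (R2), Idris Abara is treated as also owning Nadia Quispe's interest in Stonebridge Group plc, giving 79% + 21% = 100%.
Chain via Fairlane Capital LLC → Northgate Logistics SA (R1): 78% × 93% × 23% = 16.6842% of Harbor Pharma AG.
Chain via Stonebridge Group plc → Meridian Media Ltd (R1): 100% × 55% × 51% = 28.05% of Harbor Pharma AG.
Aggregating (R3): 16.6842% + 28.05% = 44.7342%.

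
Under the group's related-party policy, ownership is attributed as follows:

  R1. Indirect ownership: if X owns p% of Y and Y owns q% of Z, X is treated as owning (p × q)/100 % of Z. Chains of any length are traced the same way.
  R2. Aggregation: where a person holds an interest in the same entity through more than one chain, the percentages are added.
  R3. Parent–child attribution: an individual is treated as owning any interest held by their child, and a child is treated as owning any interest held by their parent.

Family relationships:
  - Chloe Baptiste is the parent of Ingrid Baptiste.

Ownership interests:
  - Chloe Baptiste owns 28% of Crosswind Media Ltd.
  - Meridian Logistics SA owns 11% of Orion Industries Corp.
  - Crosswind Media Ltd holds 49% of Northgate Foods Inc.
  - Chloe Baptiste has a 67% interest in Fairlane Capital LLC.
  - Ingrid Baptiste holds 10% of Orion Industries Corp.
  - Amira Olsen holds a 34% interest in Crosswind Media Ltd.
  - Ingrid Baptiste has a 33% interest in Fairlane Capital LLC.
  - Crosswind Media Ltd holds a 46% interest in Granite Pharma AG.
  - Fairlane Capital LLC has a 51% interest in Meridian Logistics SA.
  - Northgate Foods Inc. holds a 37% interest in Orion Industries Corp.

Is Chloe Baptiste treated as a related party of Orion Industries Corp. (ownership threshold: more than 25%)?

No

By parent–child attribution (R3), Chloe Baptiste is treated as also owning Ingrid Baptiste's interest in Fairlane Capital LLC, giving 67% + 33% = 100%.
By parent–child attribution (R3), Chloe Baptiste is treated as owning Ingrid Baptiste's 10% interest in Orion Industries Corp.
Chain via Fairlane Capital LLC → Meridian Logistics SA (R1): 100% × 51% × 11% = 5.61% of Orion Industries Corp.
Chain via Crosswind Media Ltd → Northgate Foods Inc. (R1): 28% × 49% × 37% = 5.0764% of Orion Industries Corp.
Direct interest in Orion Industries Corp: 10%.
Aggregating (R2): 5.61% + 5.0764% + 10% = 20.6864%.
20.6864% does not exceed the 25% threshold, so Chloe is not a related party to Orion Industries Corp.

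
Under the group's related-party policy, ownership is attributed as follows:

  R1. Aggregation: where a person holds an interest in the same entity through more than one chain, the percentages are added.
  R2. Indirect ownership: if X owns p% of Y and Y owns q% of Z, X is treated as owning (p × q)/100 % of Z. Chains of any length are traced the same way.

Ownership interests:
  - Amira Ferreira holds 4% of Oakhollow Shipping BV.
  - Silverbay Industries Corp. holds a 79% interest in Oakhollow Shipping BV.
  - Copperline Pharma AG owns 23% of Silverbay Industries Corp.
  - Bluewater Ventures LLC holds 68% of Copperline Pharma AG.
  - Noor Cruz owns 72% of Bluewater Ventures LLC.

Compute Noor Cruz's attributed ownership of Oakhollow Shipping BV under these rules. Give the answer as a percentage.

8.896032%

Chain via Bluewater Ventures LLC → Copperline Pharma AG → Silverbay Industries Corp. (R2): 72% × 68% × 23% × 79% = 8.896032% of Oakhollow Shipping BV.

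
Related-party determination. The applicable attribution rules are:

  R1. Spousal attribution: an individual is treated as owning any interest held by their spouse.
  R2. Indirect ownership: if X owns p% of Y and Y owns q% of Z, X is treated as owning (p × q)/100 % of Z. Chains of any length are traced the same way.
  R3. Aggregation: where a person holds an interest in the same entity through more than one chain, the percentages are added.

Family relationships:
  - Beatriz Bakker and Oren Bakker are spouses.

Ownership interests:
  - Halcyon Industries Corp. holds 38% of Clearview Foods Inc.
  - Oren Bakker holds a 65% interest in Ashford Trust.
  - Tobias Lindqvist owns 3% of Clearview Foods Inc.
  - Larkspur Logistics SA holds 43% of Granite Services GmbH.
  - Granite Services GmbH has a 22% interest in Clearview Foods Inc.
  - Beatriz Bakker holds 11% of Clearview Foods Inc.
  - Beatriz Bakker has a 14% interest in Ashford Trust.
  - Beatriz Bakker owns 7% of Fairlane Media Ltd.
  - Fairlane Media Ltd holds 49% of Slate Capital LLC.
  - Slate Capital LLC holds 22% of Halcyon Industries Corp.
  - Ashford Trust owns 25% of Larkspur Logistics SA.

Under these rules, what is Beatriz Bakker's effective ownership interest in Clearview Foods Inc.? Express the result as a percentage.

By spousal attribution (R1), Beatriz Bakker is treated as also owning Oren Bakker's interest in Ashford Trust, giving 14% + 65% = 79%.
Chain via Ashford Trust → Larkspur Logistics SA → Granite Services GmbH (R2): 79% × 25% × 43% × 22% = 1.86835% of Clearview Foods Inc.
Chain via Fairlane Media Ltd → Slate Capital LLC → Halcyon Industries Corp. (R2): 7% × 49% × 22% × 38% = 0.286748% of Clearview Foods Inc.
Direct interest in Clearview Foods Inc: 11%.
Aggregating (R3): 1.86835% + 0.286748% + 11% = 13.155098%.

13.155098%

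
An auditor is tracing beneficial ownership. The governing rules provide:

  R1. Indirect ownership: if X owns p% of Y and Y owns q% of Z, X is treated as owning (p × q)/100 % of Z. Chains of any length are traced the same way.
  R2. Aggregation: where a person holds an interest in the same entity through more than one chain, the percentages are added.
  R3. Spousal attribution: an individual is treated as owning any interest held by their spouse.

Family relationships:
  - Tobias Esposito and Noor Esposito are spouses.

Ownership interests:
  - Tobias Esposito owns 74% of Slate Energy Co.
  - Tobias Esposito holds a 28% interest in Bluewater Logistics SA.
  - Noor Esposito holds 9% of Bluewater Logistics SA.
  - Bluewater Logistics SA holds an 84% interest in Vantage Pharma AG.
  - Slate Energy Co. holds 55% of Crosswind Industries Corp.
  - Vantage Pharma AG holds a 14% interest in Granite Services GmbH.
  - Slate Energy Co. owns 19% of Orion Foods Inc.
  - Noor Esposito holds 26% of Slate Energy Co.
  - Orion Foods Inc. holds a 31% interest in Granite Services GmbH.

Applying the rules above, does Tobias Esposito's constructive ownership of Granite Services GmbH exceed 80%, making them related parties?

By spousal attribution (R3), Tobias Esposito is treated as also owning Noor Esposito's interest in Slate Energy Co, giving 74% + 26% = 100%.
By spousal attribution (R3), Tobias Esposito is treated as also owning Noor Esposito's interest in Bluewater Logistics SA, giving 28% + 9% = 37%.
Chain via Slate Energy Co. → Orion Foods Inc. (R1): 100% × 19% × 31% = 5.89% of Granite Services GmbH.
Chain via Bluewater Logistics SA → Vantage Pharma AG (R1): 37% × 84% × 14% = 4.3512% of Granite Services GmbH.
Aggregating (R2): 5.89% + 4.3512% = 10.2412%.
10.2412% does not exceed the 80% threshold, so Tobias is not a related party to Granite Services GmbH.

No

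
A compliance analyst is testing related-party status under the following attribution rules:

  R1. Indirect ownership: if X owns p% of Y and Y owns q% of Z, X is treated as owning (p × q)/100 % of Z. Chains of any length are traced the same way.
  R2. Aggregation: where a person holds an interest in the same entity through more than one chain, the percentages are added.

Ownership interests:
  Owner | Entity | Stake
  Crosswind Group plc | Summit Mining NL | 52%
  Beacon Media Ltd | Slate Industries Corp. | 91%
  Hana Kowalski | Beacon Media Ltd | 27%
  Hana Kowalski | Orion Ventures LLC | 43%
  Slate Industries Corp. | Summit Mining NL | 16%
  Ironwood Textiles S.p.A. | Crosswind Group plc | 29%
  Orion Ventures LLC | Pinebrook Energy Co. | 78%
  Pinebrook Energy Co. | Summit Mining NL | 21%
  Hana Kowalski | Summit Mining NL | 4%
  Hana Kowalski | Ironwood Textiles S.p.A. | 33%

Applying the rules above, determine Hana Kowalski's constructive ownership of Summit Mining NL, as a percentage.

Chain via Orion Ventures LLC → Pinebrook Energy Co. (R1): 43% × 78% × 21% = 7.0434% of Summit Mining NL.
Chain via Beacon Media Ltd → Slate Industries Corp. (R1): 27% × 91% × 16% = 3.9312% of Summit Mining NL.
Chain via Ironwood Textiles S.p.A. → Crosswind Group plc (R1): 33% × 29% × 52% = 4.9764% of Summit Mining NL.
Direct interest in Summit Mining NL: 4%.
Aggregating (R2): 7.0434% + 3.9312% + 4.9764% + 4% = 19.951%.

19.951%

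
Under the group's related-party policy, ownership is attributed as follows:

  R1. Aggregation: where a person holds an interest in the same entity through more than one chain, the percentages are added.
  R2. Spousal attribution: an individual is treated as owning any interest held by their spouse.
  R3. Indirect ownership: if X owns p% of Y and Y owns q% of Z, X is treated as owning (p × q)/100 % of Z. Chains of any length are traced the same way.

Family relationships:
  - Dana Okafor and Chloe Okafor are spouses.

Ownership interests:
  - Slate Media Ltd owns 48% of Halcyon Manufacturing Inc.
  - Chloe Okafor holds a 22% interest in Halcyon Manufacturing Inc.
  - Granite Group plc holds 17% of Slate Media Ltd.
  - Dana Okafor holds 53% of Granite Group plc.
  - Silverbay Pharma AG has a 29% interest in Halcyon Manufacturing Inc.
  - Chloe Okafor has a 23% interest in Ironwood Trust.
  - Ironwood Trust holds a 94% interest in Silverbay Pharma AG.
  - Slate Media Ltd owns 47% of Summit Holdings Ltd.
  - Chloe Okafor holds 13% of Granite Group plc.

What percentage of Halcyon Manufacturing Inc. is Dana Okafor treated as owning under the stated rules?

By spousal attribution (R2), Dana Okafor is treated as also owning Chloe Okafor's interest in Granite Group plc, giving 53% + 13% = 66%.
By spousal attribution (R2), Dana Okafor is treated as owning Chloe Okafor's 23% interest in Ironwood Trust.
By spousal attribution (R2), Dana Okafor is treated as owning Chloe Okafor's 22% interest in Halcyon Manufacturing Inc.
Chain via Granite Group plc → Slate Media Ltd (R3): 66% × 17% × 48% = 5.3856% of Halcyon Manufacturing Inc.
Chain via Ironwood Trust → Silverbay Pharma AG (R3): 23% × 94% × 29% = 6.2698% of Halcyon Manufacturing Inc.
Direct interest in Halcyon Manufacturing Inc: 22%.
Aggregating (R1): 5.3856% + 6.2698% + 22% = 33.6554%.

33.6554%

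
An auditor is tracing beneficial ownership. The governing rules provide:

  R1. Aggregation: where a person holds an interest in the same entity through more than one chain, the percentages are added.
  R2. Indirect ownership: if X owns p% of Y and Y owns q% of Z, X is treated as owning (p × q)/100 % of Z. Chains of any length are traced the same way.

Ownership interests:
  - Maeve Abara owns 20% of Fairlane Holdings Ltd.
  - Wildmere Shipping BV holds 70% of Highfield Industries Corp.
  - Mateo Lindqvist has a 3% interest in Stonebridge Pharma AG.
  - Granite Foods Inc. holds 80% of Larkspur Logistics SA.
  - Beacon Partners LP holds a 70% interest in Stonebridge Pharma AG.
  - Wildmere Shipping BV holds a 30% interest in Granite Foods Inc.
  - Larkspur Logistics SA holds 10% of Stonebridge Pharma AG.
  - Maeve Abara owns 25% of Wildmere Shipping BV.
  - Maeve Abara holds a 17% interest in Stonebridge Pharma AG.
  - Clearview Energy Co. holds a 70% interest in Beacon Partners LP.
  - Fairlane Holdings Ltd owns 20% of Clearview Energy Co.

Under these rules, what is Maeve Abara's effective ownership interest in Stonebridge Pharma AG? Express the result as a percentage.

19.56%

Chain via Fairlane Holdings Ltd → Clearview Energy Co. → Beacon Partners LP (R2): 20% × 20% × 70% × 70% = 1.96% of Stonebridge Pharma AG.
Chain via Wildmere Shipping BV → Granite Foods Inc. → Larkspur Logistics SA (R2): 25% × 30% × 80% × 10% = 0.6% of Stonebridge Pharma AG.
Direct interest in Stonebridge Pharma AG: 17%.
Aggregating (R1): 1.96% + 0.6% + 17% = 19.56%.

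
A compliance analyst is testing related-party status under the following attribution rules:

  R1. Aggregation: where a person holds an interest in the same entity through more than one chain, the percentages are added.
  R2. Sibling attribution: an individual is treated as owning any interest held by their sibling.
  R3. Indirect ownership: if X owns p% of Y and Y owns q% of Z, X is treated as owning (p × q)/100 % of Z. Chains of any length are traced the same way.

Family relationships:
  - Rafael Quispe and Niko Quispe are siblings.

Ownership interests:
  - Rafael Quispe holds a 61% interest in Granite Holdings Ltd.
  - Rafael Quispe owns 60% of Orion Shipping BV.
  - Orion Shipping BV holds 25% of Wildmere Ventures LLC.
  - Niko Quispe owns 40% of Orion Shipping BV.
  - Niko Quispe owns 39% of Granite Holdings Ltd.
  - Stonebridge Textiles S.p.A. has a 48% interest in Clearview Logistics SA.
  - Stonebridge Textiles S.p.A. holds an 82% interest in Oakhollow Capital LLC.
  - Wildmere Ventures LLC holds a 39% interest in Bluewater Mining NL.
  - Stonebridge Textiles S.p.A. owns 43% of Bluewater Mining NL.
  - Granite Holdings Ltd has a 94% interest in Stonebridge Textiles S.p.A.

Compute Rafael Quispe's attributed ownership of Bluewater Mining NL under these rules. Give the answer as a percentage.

50.17%

By sibling attribution (R2), Rafael Quispe is treated as also owning Niko Quispe's interest in Orion Shipping BV, giving 60% + 40% = 100%.
By sibling attribution (R2), Rafael Quispe is treated as also owning Niko Quispe's interest in Granite Holdings Ltd, giving 61% + 39% = 100%.
Chain via Orion Shipping BV → Wildmere Ventures LLC (R3): 100% × 25% × 39% = 9.75% of Bluewater Mining NL.
Chain via Granite Holdings Ltd → Stonebridge Textiles S.p.A. (R3): 100% × 94% × 43% = 40.42% of Bluewater Mining NL.
Aggregating (R1): 9.75% + 40.42% = 50.17%.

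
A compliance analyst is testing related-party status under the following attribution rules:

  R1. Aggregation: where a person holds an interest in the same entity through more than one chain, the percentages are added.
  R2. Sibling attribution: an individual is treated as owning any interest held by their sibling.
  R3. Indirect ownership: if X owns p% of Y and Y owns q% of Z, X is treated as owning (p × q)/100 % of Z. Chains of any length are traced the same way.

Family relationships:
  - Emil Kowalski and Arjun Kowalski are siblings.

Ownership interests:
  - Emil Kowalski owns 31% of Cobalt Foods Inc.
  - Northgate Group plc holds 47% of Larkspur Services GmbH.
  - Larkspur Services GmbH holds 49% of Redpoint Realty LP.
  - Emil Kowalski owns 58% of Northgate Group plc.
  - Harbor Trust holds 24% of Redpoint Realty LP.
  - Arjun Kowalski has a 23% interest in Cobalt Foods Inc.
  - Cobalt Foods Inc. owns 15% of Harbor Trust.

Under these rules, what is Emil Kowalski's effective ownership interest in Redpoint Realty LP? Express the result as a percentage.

By sibling attribution (R2), Emil Kowalski is treated as also owning Arjun Kowalski's interest in Cobalt Foods Inc, giving 31% + 23% = 54%.
Chain via Cobalt Foods Inc. → Harbor Trust (R3): 54% × 15% × 24% = 1.944% of Redpoint Realty LP.
Chain via Northgate Group plc → Larkspur Services GmbH (R3): 58% × 47% × 49% = 13.3574% of Redpoint Realty LP.
Aggregating (R1): 1.944% + 13.3574% = 15.3014%.

15.3014%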